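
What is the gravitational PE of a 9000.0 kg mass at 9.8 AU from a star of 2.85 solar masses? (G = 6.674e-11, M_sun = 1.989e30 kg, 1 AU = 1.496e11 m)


M = 2.85 * 1.989e30 kg = 5.66865e+30 kg; r = 9.8 AU * 1.496e11 m/AU = 1.46608e+12 m. U = -GM*m/r = -(6.674e-11 * 5.66865e+30 * 9000.0) / 1.46608e+12 = -2.322e+12

-2.322e+12 J


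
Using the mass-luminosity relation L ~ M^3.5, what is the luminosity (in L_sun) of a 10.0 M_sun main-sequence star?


L/L_sun = (M/M_sun)^3.5 = 10.0^3.5 = 3162.2777

3162.2777 L_sun


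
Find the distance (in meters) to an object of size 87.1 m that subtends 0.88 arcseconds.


D = size / theta_rad, theta_rad = 0.88 * pi/(180*3600) = 4.266e-06, D = 2.042e+07

2.042e+07 m


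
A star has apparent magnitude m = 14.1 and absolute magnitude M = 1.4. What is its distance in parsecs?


d = 10^((m - M + 5)/5) = 10^((14.1 - 1.4 + 5)/5) = 3467.3685

3467.3685 pc


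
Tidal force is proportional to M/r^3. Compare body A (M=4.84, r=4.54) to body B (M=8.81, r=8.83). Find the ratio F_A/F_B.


Ratio = (M1/r1^3) / (M2/r2^3) = (4.84/4.54^3) / (8.81/8.83^3) = 4.0419

4.0419


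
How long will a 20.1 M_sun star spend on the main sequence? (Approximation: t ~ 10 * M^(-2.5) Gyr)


t = 10 * M^(-2.5) = 10 * 20.1^(-2.5) = 0.0055

0.0055 Gyr


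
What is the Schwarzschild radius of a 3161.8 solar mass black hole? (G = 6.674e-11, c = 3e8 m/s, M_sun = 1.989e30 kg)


M = 3161.8 * 1.989e30 kg = 6.2888202e+33 kg. rs = 2GM/c^2 = 2 * 6.674e-11 * 6.2888202e+33 / (3e8)^2 = 9.327e+06

9.327e+06 m


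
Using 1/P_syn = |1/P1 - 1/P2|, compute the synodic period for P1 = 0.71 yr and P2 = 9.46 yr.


1/P_syn = |1/P1 - 1/P2| = |1/0.71 - 1/9.46| => P_syn = 0.7676

0.7676 years


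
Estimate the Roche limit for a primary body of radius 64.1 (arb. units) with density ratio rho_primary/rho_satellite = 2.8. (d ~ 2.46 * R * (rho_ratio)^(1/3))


d_Roche = 2.46 * 64.1 * 2.8^(1/3) = 222.2521

222.2521


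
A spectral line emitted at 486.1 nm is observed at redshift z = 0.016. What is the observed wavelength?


lam_obs = lam_emit * (1 + z) = 486.1 * (1 + 0.016) = 493.8776

493.8776 nm


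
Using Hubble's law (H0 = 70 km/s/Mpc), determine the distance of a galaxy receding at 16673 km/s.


d = v / H0 = 16673 / 70 = 238.1857

238.1857 Mpc


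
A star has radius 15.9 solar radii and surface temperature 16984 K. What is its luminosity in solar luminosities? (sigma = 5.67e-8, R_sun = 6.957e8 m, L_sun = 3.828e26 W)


R = 15.9 * 6.957e8 m = 1.106163e+10 m. L = 4*pi*R^2*sigma*T^4 = 4*pi*(1.106163e+10)^2 * 5.67e-8 * 16984^4 = 7.254226356e+30 W. L/L_sun = 7.254226356e+30 / 3.828e26 = 18950.4346

18950.4346 L_sun


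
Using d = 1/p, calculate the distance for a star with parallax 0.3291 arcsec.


d = 1/p = 1/0.3291 = 3.0386

3.0386 pc


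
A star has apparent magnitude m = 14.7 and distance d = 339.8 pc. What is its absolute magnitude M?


M = m - 5*log10(d) + 5 = 14.7 - 5*log10(339.8) + 5 = 7.0439

7.0439


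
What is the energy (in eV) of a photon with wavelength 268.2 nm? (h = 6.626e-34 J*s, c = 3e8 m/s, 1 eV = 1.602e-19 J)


E = hc/lambda = 6.626e-34 * 3e8 / 2.682e-07 = 7.412e-19 J = 4.6265 eV

4.6265 eV


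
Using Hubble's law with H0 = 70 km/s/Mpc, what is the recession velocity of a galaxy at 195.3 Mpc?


v = H0 * d = 70 * 195.3 = 13671.0

13671.0 km/s


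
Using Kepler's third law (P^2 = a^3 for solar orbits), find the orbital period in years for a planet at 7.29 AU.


P = a^(3/2) = 7.29^1.5 = 19.683

19.683 years


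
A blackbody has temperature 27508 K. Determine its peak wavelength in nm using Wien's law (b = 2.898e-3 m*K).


lam_max = b / T = 2.898e-3 / 27508 = 1.054e-07 m = 105.3512 nm

105.3512 nm


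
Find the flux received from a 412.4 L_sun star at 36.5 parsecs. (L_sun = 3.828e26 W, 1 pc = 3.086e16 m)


F = L / (4*pi*d^2) = 1.579e+29 / (4*pi*(1.126e+18)^2) = 9.902e-09

9.902e-09 W/m^2


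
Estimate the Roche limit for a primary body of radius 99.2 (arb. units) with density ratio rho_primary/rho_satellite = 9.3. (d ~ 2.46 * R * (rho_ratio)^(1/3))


d_Roche = 2.46 * 99.2 * 9.3^(1/3) = 513.1856

513.1856


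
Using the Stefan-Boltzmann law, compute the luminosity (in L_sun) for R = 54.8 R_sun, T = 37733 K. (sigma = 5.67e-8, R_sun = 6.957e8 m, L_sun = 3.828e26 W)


R = 54.8 * 6.957e8 m = 3.812436e+10 m. L = 4*pi*R^2*sigma*T^4 = 4*pi*(3.812436e+10)^2 * 5.67e-8 * 37733^4 = 2.09934294e+33 W. L/L_sun = 2.09934294e+33 / 3.828e26 = 5.484e+06

5.484e+06 L_sun


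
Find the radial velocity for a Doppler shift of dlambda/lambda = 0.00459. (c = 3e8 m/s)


v = (dlambda/lambda) * c = 0.00459 * 3e8 = 1.377e+06

1.377e+06 m/s


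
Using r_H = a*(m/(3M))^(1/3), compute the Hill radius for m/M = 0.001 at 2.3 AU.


r_H = a * (m/3M)^(1/3) = 2.3 * (0.001/3)^(1/3) = 0.1595

0.1595 AU


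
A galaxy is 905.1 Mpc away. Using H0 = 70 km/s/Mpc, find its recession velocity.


v = H0 * d = 70 * 905.1 = 63357.0

63357.0 km/s


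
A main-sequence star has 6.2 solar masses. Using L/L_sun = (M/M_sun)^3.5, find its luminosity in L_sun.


L/L_sun = (M/M_sun)^3.5 = 6.2^3.5 = 593.4319

593.4319 L_sun


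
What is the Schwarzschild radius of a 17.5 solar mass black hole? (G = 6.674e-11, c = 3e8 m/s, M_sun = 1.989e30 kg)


M = 17.5 * 1.989e30 kg = 3.48075e+31 kg. rs = 2GM/c^2 = 2 * 6.674e-11 * 3.48075e+31 / (3e8)^2 = 51623.39

51623.39 m


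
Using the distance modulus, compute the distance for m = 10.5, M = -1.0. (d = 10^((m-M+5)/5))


d = 10^((m - M + 5)/5) = 10^((10.5 - -1.0 + 5)/5) = 1995.2623

1995.2623 pc


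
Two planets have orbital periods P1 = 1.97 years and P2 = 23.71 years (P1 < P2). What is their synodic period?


1/P_syn = |1/P1 - 1/P2| = |1/1.97 - 1/23.71| => P_syn = 2.1485

2.1485 years


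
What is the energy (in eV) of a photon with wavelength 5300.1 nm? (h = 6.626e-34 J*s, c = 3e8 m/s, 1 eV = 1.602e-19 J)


E = hc/lambda = 6.626e-34 * 3e8 / 5.300e-06 = 3.750e-20 J = 0.2341 eV

0.2341 eV


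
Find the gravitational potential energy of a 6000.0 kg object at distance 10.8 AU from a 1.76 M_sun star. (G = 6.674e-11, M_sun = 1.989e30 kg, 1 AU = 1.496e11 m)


M = 1.76 * 1.989e30 kg = 3.50064e+30 kg; r = 10.8 AU * 1.496e11 m/AU = 1.61568e+12 m. U = -GM*m/r = -(6.674e-11 * 3.50064e+30 * 6000.0) / 1.61568e+12 = -8.676e+11

-8.676e+11 J


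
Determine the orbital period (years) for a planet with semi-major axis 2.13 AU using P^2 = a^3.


P = a^(3/2) = 2.13^1.5 = 3.1086

3.1086 years


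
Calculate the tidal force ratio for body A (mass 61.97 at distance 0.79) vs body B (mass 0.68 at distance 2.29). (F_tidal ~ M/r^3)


Ratio = (M1/r1^3) / (M2/r2^3) = (61.97/0.79^3) / (0.68/2.29^3) = 2219.7178

2219.7178


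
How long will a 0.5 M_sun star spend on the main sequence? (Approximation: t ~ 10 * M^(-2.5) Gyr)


t = 10 * M^(-2.5) = 10 * 0.5^(-2.5) = 56.5685

56.5685 Gyr


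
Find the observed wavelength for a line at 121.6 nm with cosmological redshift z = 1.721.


lam_obs = lam_emit * (1 + z) = 121.6 * (1 + 1.721) = 330.8736

330.8736 nm


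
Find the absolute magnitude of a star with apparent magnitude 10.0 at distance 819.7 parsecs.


M = m - 5*log10(d) + 5 = 10.0 - 5*log10(819.7) + 5 = 0.4317

0.4317


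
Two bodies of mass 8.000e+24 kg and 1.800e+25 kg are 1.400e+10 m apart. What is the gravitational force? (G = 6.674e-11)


F = G*m1*m2/r^2 = 6.674e-11 * 8.000e+24 * 1.800e+25 / (1.400e+10)^2 = 6.674e-11 * 1.440e+50 / 1.960e+20 = 4.903e+19

4.903e+19 N


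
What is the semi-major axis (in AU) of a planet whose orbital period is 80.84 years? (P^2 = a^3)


a = P^(2/3) = 80.84^(2/3) = 18.6961

18.6961 AU


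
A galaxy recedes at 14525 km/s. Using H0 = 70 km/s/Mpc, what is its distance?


d = v / H0 = 14525 / 70 = 207.5

207.5 Mpc


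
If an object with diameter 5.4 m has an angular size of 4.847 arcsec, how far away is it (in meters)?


D = size / theta_rad, theta_rad = 4.847 * pi/(180*3600) = 2.350e-05, D = 229797.8035

229797.8035 m


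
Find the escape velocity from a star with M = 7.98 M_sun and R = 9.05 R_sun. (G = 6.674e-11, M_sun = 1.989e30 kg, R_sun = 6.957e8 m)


M = 7.98 * 1.989e30 kg = 1.587222e+31 kg; R = 9.05 * 6.957e8 m = 6.296085e+09 m. v_esc = sqrt(2GM/R) = sqrt(2 * 6.674e-11 * 1.587222e+31 / 6.296085e+09) = 580085.0126

580085.0126 m/s


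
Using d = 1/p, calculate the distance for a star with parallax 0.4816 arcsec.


d = 1/p = 1/0.4816 = 2.0764

2.0764 pc


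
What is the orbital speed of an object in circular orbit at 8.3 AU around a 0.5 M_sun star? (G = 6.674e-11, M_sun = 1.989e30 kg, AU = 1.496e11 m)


v = sqrt(GM/r) = sqrt(6.674e-11 * 9.945e+29 / 1.242e+12) = 7311.2335

7311.2335 m/s


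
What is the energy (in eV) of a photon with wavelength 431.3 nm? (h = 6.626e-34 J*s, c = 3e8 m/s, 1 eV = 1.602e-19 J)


E = hc/lambda = 6.626e-34 * 3e8 / 4.313e-07 = 4.609e-19 J = 2.8769 eV

2.8769 eV


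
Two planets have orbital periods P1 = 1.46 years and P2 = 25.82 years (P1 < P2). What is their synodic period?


1/P_syn = |1/P1 - 1/P2| = |1/1.46 - 1/25.82| => P_syn = 1.5475

1.5475 years


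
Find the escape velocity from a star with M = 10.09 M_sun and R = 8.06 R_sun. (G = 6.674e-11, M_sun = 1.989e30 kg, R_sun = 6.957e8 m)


M = 10.09 * 1.989e30 kg = 2.006901e+31 kg; R = 8.06 * 6.957e8 m = 5.607342e+09 m. v_esc = sqrt(2GM/R) = sqrt(2 * 6.674e-11 * 2.006901e+31 / 5.607342e+09) = 691182.2093

691182.2093 m/s


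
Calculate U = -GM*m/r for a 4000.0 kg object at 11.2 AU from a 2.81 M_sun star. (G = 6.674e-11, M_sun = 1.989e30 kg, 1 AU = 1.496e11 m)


M = 2.81 * 1.989e30 kg = 5.58909e+30 kg; r = 11.2 AU * 1.496e11 m/AU = 1.67552e+12 m. U = -GM*m/r = -(6.674e-11 * 5.58909e+30 * 4000.0) / 1.67552e+12 = -8.905e+11

-8.905e+11 J


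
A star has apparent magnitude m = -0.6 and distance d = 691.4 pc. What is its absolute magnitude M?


M = m - 5*log10(d) + 5 = -0.6 - 5*log10(691.4) + 5 = -9.7986

-9.7986


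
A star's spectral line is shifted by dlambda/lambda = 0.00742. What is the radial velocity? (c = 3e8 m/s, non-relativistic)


v = (dlambda/lambda) * c = 0.00742 * 3e8 = 2.226e+06

2.226e+06 m/s


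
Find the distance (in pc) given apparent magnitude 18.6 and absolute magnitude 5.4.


d = 10^((m - M + 5)/5) = 10^((18.6 - 5.4 + 5)/5) = 4365.1583

4365.1583 pc


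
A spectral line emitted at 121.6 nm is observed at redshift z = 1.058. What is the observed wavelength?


lam_obs = lam_emit * (1 + z) = 121.6 * (1 + 1.058) = 250.2528

250.2528 nm


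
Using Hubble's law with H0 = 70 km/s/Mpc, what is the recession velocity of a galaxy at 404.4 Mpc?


v = H0 * d = 70 * 404.4 = 28308.0

28308.0 km/s


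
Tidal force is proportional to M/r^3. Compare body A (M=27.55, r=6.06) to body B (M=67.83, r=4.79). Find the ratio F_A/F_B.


Ratio = (M1/r1^3) / (M2/r2^3) = (27.55/6.06^3) / (67.83/4.79^3) = 0.2006

0.2006


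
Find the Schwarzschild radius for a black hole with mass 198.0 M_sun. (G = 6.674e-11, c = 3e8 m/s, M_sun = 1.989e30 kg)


M = 198.0 * 1.989e30 kg = 3.93822e+32 kg. rs = 2GM/c^2 = 2 * 6.674e-11 * 3.93822e+32 / (3e8)^2 = 584081.784

584081.784 m


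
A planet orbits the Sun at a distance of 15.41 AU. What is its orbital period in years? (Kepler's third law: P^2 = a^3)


P = a^(3/2) = 15.41^1.5 = 60.4928

60.4928 years


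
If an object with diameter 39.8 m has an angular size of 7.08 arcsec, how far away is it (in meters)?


D = size / theta_rad, theta_rad = 7.08 * pi/(180*3600) = 3.432e-05, D = 1.160e+06

1.160e+06 m


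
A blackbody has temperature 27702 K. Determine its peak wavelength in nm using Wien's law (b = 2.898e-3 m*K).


lam_max = b / T = 2.898e-3 / 27702 = 1.046e-07 m = 104.6134 nm

104.6134 nm


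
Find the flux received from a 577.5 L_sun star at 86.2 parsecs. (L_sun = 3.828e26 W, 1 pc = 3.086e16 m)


F = L / (4*pi*d^2) = 2.211e+29 / (4*pi*(2.660e+18)^2) = 2.486e-09

2.486e-09 W/m^2


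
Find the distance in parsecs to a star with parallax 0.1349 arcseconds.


d = 1/p = 1/0.1349 = 7.4129

7.4129 pc


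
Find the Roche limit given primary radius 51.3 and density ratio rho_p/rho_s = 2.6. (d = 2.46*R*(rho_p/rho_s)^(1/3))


d_Roche = 2.46 * 51.3 * 2.6^(1/3) = 173.5309

173.5309


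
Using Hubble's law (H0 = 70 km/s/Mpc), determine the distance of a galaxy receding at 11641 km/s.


d = v / H0 = 11641 / 70 = 166.3

166.3 Mpc


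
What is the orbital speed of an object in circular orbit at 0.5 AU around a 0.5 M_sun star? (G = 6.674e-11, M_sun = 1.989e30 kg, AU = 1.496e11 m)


v = sqrt(GM/r) = sqrt(6.674e-11 * 9.945e+29 / 7.480e+10) = 29788.2298

29788.2298 m/s


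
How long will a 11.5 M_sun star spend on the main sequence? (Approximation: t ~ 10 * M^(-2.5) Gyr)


t = 10 * M^(-2.5) = 10 * 11.5^(-2.5) = 0.0223

0.0223 Gyr


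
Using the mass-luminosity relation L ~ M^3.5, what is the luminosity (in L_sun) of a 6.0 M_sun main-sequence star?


L/L_sun = (M/M_sun)^3.5 = 6.0^3.5 = 529.0898

529.0898 L_sun


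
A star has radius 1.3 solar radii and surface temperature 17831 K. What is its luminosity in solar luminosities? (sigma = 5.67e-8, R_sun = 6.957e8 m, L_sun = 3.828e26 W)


R = 1.3 * 6.957e8 m = 9.0441e+08 m. L = 4*pi*R^2*sigma*T^4 = 4*pi*(9.0441e+08)^2 * 5.67e-8 * 17831^4 = 5.891507492e+28 W. L/L_sun = 5.891507492e+28 / 3.828e26 = 153.9056

153.9056 L_sun


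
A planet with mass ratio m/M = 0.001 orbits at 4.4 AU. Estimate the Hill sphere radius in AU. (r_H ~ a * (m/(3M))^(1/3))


r_H = a * (m/3M)^(1/3) = 4.4 * (0.001/3)^(1/3) = 0.3051

0.3051 AU


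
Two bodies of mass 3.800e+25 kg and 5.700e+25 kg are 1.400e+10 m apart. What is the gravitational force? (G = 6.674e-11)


F = G*m1*m2/r^2 = 6.674e-11 * 3.800e+25 * 5.700e+25 / (1.400e+10)^2 = 6.674e-11 * 2.166e+51 / 1.960e+20 = 7.375e+20

7.375e+20 N


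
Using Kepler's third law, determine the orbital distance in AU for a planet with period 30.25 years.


a = P^(2/3) = 30.25^(2/3) = 9.7085

9.7085 AU


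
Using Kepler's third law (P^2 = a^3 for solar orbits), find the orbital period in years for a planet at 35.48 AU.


P = a^(3/2) = 35.48^1.5 = 211.3369

211.3369 years


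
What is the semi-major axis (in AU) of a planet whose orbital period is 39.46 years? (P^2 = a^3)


a = P^(2/3) = 39.46^(2/3) = 11.5906

11.5906 AU


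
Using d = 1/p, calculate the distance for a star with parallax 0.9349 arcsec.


d = 1/p = 1/0.9349 = 1.0696

1.0696 pc


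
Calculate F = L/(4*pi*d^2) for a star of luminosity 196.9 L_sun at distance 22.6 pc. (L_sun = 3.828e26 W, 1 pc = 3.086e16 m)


F = L / (4*pi*d^2) = 7.537e+28 / (4*pi*(6.974e+17)^2) = 1.233e-08

1.233e-08 W/m^2


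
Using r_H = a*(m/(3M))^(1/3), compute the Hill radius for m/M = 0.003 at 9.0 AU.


r_H = a * (m/3M)^(1/3) = 9.0 * (0.003/3)^(1/3) = 0.9

0.9 AU


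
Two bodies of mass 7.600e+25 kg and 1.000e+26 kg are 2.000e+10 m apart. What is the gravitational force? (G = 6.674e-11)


F = G*m1*m2/r^2 = 6.674e-11 * 7.600e+25 * 1.000e+26 / (2.000e+10)^2 = 6.674e-11 * 7.600e+51 / 4.000e+20 = 1.268e+21

1.268e+21 N


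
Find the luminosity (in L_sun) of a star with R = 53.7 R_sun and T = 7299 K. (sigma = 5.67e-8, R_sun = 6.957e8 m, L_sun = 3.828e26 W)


R = 53.7 * 6.957e8 m = 3.735909e+10 m. L = 4*pi*R^2*sigma*T^4 = 4*pi*(3.735909e+10)^2 * 5.67e-8 * 7299^4 = 2.822532528e+30 W. L/L_sun = 2.822532528e+30 / 3.828e26 = 7373.387

7373.387 L_sun


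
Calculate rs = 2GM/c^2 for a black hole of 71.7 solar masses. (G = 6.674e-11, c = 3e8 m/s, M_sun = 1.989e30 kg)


M = 71.7 * 1.989e30 kg = 1.426113e+32 kg. rs = 2GM/c^2 = 2 * 6.674e-11 * 1.426113e+32 / (3e8)^2 = 211508.4036

211508.4036 m


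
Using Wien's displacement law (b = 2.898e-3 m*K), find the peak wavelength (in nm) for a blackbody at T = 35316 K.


lam_max = b / T = 2.898e-3 / 35316 = 8.206e-08 m = 82.0591 nm

82.0591 nm


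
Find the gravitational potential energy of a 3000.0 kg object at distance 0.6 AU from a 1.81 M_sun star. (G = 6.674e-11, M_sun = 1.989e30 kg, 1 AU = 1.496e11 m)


M = 1.81 * 1.989e30 kg = 3.60009e+30 kg; r = 0.6 AU * 1.496e11 m/AU = 8.976e+10 m. U = -GM*m/r = -(6.674e-11 * 3.60009e+30 * 3000.0) / 8.976e+10 = -8.030e+12

-8.030e+12 J


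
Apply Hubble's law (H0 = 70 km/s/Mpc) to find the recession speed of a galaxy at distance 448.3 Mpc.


v = H0 * d = 70 * 448.3 = 31381.0

31381.0 km/s


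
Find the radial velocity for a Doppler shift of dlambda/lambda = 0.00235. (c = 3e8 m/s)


v = (dlambda/lambda) * c = 0.00235 * 3e8 = 705000.0

705000.0 m/s


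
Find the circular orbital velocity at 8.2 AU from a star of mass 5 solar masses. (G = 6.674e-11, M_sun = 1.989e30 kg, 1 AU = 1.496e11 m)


v = sqrt(GM/r) = sqrt(6.674e-11 * 9.945e+30 / 1.227e+12) = 23260.6996

23260.6996 m/s


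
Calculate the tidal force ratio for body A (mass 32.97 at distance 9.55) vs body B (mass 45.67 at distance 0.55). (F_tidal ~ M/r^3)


Ratio = (M1/r1^3) / (M2/r2^3) = (32.97/9.55^3) / (45.67/0.55^3) = 1.379e-04

1.379e-04


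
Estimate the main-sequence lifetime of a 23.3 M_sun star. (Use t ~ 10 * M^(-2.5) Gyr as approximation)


t = 10 * M^(-2.5) = 10 * 23.3^(-2.5) = 0.0038

0.0038 Gyr


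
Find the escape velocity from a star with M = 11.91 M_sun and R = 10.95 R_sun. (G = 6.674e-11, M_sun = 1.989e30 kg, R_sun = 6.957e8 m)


M = 11.91 * 1.989e30 kg = 2.368899e+31 kg; R = 10.95 * 6.957e8 m = 7.617915e+09 m. v_esc = sqrt(2GM/R) = sqrt(2 * 6.674e-11 * 2.368899e+31 / 7.617915e+09) = 644263.1772

644263.1772 m/s


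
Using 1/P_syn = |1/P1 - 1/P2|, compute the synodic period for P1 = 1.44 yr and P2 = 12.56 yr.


1/P_syn = |1/P1 - 1/P2| = |1/1.44 - 1/12.56| => P_syn = 1.6265

1.6265 years


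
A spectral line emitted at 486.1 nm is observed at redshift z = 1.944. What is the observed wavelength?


lam_obs = lam_emit * (1 + z) = 486.1 * (1 + 1.944) = 1431.0784

1431.0784 nm


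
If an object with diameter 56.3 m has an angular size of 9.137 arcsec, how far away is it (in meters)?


D = size / theta_rad, theta_rad = 9.137 * pi/(180*3600) = 4.430e-05, D = 1.271e+06

1.271e+06 m


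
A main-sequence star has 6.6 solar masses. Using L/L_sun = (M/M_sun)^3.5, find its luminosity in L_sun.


L/L_sun = (M/M_sun)^3.5 = 6.6^3.5 = 738.5906

738.5906 L_sun


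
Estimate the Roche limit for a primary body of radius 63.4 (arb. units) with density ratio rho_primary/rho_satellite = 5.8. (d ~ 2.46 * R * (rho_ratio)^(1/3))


d_Roche = 2.46 * 63.4 * 5.8^(1/3) = 280.2208

280.2208


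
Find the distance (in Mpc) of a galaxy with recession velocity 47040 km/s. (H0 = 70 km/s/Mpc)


d = v / H0 = 47040 / 70 = 672.0

672.0 Mpc


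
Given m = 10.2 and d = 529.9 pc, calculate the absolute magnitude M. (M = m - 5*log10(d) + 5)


M = m - 5*log10(d) + 5 = 10.2 - 5*log10(529.9) + 5 = 1.579

1.579


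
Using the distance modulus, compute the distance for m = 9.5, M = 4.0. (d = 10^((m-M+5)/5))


d = 10^((m - M + 5)/5) = 10^((9.5 - 4.0 + 5)/5) = 125.8925

125.8925 pc


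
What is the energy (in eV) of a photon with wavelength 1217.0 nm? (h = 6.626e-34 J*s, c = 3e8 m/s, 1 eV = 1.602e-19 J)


E = hc/lambda = 6.626e-34 * 3e8 / 1.217e-06 = 1.633e-19 J = 1.0196 eV

1.0196 eV


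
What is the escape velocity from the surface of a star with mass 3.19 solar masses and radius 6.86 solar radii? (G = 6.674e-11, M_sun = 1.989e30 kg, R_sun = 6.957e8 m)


M = 3.19 * 1.989e30 kg = 6.34491e+30 kg; R = 6.86 * 6.957e8 m = 4.772502e+09 m. v_esc = sqrt(2GM/R) = sqrt(2 * 6.674e-11 * 6.34491e+30 / 4.772502e+09) = 421257.6227

421257.6227 m/s


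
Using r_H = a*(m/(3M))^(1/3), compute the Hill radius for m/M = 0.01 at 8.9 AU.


r_H = a * (m/3M)^(1/3) = 8.9 * (0.01/3)^(1/3) = 1.3295

1.3295 AU


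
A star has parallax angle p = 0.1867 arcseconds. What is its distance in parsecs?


d = 1/p = 1/0.1867 = 5.3562

5.3562 pc


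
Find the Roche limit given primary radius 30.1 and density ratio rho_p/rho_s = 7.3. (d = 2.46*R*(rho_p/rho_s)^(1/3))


d_Roche = 2.46 * 30.1 * 7.3^(1/3) = 143.6402

143.6402


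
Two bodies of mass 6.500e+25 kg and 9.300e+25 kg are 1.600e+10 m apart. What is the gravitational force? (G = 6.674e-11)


F = G*m1*m2/r^2 = 6.674e-11 * 6.500e+25 * 9.300e+25 / (1.600e+10)^2 = 6.674e-11 * 6.045e+51 / 2.560e+20 = 1.576e+21

1.576e+21 N


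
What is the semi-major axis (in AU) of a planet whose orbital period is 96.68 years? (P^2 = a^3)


a = P^(2/3) = 96.68^(2/3) = 21.0648

21.0648 AU


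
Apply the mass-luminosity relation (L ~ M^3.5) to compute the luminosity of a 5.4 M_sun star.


L/L_sun = (M/M_sun)^3.5 = 5.4^3.5 = 365.9133

365.9133 L_sun


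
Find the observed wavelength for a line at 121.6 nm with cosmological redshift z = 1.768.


lam_obs = lam_emit * (1 + z) = 121.6 * (1 + 1.768) = 336.5888

336.5888 nm


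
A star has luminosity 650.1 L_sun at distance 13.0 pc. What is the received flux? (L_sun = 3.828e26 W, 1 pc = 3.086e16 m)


F = L / (4*pi*d^2) = 2.489e+29 / (4*pi*(4.012e+17)^2) = 1.230e-07

1.230e-07 W/m^2


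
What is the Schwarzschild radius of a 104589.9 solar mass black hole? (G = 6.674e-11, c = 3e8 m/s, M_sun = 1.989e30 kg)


M = 104589.9 * 1.989e30 kg = 2.080293111e+35 kg. rs = 2GM/c^2 = 2 * 6.674e-11 * 2.080293111e+35 / (3e8)^2 = 3.085e+08

3.085e+08 m


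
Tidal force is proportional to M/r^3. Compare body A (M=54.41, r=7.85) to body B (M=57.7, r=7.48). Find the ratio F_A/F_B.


Ratio = (M1/r1^3) / (M2/r2^3) = (54.41/7.85^3) / (57.7/7.48^3) = 0.8158

0.8158


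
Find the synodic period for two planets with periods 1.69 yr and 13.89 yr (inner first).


1/P_syn = |1/P1 - 1/P2| = |1/1.69 - 1/13.89| => P_syn = 1.9241

1.9241 years


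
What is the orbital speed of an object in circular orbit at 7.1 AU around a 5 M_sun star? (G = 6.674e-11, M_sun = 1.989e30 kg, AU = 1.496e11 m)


v = sqrt(GM/r) = sqrt(6.674e-11 * 9.945e+30 / 1.062e+12) = 24997.7272

24997.7272 m/s


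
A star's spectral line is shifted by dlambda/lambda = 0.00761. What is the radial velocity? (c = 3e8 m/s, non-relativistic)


v = (dlambda/lambda) * c = 0.00761 * 3e8 = 2.283e+06

2.283e+06 m/s


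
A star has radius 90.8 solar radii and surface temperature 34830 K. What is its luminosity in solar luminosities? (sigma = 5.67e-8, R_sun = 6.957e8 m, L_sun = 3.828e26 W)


R = 90.8 * 6.957e8 m = 6.316956e+10 m. L = 4*pi*R^2*sigma*T^4 = 4*pi*(6.316956e+10)^2 * 5.67e-8 * 34830^4 = 4.184297207e+33 W. L/L_sun = 4.184297207e+33 / 3.828e26 = 1.093e+07

1.093e+07 L_sun


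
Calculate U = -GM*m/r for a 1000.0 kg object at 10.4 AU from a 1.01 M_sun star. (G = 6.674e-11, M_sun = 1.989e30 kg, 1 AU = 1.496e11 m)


M = 1.01 * 1.989e30 kg = 2.00889e+30 kg; r = 10.4 AU * 1.496e11 m/AU = 1.55584e+12 m. U = -GM*m/r = -(6.674e-11 * 2.00889e+30 * 1000.0) / 1.55584e+12 = -8.617e+10

-8.617e+10 J


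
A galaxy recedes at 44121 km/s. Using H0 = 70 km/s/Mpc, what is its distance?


d = v / H0 = 44121 / 70 = 630.3

630.3 Mpc


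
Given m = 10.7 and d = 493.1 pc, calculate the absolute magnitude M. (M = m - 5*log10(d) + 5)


M = m - 5*log10(d) + 5 = 10.7 - 5*log10(493.1) + 5 = 2.2353

2.2353


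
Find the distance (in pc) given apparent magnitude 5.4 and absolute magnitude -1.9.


d = 10^((m - M + 5)/5) = 10^((5.4 - -1.9 + 5)/5) = 288.4032

288.4032 pc


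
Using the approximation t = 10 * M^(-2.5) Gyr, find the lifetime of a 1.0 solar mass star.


t = 10 * M^(-2.5) = 10 * 1.0^(-2.5) = 10.0

10.0 Gyr


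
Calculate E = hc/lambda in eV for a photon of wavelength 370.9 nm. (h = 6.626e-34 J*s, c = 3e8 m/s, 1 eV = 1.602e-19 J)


E = hc/lambda = 6.626e-34 * 3e8 / 3.709e-07 = 5.359e-19 J = 3.3454 eV

3.3454 eV


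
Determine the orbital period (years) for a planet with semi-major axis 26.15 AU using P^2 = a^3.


P = a^(3/2) = 26.15^1.5 = 133.7234

133.7234 years


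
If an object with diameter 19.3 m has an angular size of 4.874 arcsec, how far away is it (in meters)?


D = size / theta_rad, theta_rad = 4.874 * pi/(180*3600) = 2.363e-05, D = 816764.6206

816764.6206 m


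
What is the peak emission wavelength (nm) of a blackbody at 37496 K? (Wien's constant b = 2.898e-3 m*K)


lam_max = b / T = 2.898e-3 / 37496 = 7.729e-08 m = 77.2882 nm

77.2882 nm


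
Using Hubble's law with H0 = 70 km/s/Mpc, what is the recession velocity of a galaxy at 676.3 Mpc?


v = H0 * d = 70 * 676.3 = 47341.0

47341.0 km/s


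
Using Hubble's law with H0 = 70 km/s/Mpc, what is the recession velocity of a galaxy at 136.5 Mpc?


v = H0 * d = 70 * 136.5 = 9555.0

9555.0 km/s


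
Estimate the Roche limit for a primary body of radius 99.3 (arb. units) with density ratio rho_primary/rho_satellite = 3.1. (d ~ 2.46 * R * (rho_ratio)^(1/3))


d_Roche = 2.46 * 99.3 * 3.1^(1/3) = 356.1817

356.1817


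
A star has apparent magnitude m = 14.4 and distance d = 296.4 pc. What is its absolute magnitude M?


M = m - 5*log10(d) + 5 = 14.4 - 5*log10(296.4) + 5 = 7.0406

7.0406


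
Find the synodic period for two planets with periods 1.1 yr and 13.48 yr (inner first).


1/P_syn = |1/P1 - 1/P2| = |1/1.1 - 1/13.48| => P_syn = 1.1977

1.1977 years


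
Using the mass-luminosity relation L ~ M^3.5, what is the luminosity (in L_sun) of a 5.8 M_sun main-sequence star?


L/L_sun = (M/M_sun)^3.5 = 5.8^3.5 = 469.8919

469.8919 L_sun


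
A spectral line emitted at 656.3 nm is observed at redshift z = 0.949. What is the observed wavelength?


lam_obs = lam_emit * (1 + z) = 656.3 * (1 + 0.949) = 1279.1287

1279.1287 nm


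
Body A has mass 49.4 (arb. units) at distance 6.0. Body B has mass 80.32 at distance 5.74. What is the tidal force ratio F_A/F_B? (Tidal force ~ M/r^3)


Ratio = (M1/r1^3) / (M2/r2^3) = (49.4/6.0^3) / (80.32/5.74^3) = 0.5385

0.5385


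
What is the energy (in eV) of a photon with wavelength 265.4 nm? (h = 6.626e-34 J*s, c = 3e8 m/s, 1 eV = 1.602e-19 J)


E = hc/lambda = 6.626e-34 * 3e8 / 2.654e-07 = 7.490e-19 J = 4.6753 eV

4.6753 eV


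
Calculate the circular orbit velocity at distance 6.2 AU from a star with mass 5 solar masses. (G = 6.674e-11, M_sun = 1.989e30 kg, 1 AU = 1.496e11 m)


v = sqrt(GM/r) = sqrt(6.674e-11 * 9.945e+30 / 9.275e+11) = 26750.6201

26750.6201 m/s


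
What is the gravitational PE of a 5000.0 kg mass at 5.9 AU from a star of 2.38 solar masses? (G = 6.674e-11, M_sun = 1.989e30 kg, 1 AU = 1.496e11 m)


M = 2.38 * 1.989e30 kg = 4.73382e+30 kg; r = 5.9 AU * 1.496e11 m/AU = 8.8264e+11 m. U = -GM*m/r = -(6.674e-11 * 4.73382e+30 * 5000.0) / 8.8264e+11 = -1.790e+12

-1.790e+12 J


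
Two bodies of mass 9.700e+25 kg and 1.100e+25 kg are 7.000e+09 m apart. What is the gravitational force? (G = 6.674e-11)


F = G*m1*m2/r^2 = 6.674e-11 * 9.700e+25 * 1.100e+25 / (7.000e+09)^2 = 6.674e-11 * 1.067e+51 / 4.900e+19 = 1.453e+21

1.453e+21 N


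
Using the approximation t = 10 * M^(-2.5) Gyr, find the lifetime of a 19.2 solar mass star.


t = 10 * M^(-2.5) = 10 * 19.2^(-2.5) = 0.0062

0.0062 Gyr


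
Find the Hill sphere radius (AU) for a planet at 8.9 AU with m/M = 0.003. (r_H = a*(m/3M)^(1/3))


r_H = a * (m/3M)^(1/3) = 8.9 * (0.003/3)^(1/3) = 0.89

0.89 AU


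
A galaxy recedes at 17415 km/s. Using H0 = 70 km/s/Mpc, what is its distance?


d = v / H0 = 17415 / 70 = 248.7857

248.7857 Mpc


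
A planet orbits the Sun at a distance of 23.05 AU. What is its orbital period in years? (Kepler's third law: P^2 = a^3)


P = a^(3/2) = 23.05^1.5 = 110.664

110.664 years


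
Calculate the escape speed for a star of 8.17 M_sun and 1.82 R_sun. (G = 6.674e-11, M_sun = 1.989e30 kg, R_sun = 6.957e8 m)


M = 8.17 * 1.989e30 kg = 1.625013e+31 kg; R = 1.82 * 6.957e8 m = 1.266174e+09 m. v_esc = sqrt(2GM/R) = sqrt(2 * 6.674e-11 * 1.625013e+31 / 1.266174e+09) = 1.309e+06

1.309e+06 m/s


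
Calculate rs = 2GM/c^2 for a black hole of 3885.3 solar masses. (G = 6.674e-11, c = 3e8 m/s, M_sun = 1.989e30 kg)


M = 3885.3 * 1.989e30 kg = 7.7278617e+33 kg. rs = 2GM/c^2 = 2 * 6.674e-11 * 7.7278617e+33 / (3e8)^2 = 1.146e+07

1.146e+07 m


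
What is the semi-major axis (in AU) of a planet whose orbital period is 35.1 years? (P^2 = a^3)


a = P^(2/3) = 35.1^(2/3) = 10.7202

10.7202 AU


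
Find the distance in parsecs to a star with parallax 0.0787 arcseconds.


d = 1/p = 1/0.0787 = 12.7065

12.7065 pc


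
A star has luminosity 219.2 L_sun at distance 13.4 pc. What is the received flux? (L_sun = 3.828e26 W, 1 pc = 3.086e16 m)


F = L / (4*pi*d^2) = 8.391e+28 / (4*pi*(4.135e+17)^2) = 3.905e-08

3.905e-08 W/m^2


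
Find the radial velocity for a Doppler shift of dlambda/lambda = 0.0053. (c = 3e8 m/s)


v = (dlambda/lambda) * c = 0.0053 * 3e8 = 1.590e+06

1.590e+06 m/s


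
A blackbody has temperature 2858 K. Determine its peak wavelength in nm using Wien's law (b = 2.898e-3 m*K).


lam_max = b / T = 2.898e-3 / 2858 = 1.014e-06 m = 1013.9958 nm

1013.9958 nm


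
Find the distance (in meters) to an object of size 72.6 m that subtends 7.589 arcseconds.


D = size / theta_rad, theta_rad = 7.589 * pi/(180*3600) = 3.679e-05, D = 1.973e+06

1.973e+06 m


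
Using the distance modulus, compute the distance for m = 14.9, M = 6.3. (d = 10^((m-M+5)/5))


d = 10^((m - M + 5)/5) = 10^((14.9 - 6.3 + 5)/5) = 524.8075

524.8075 pc


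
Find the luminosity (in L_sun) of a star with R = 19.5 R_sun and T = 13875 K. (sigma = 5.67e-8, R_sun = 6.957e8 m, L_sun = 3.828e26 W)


R = 19.5 * 6.957e8 m = 1.356615e+10 m. L = 4*pi*R^2*sigma*T^4 = 4*pi*(1.356615e+10)^2 * 5.67e-8 * 13875^4 = 4.860020706e+30 W. L/L_sun = 4.860020706e+30 / 3.828e26 = 12695.9789

12695.9789 L_sun


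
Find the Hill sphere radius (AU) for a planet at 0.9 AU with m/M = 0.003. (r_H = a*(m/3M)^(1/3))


r_H = a * (m/3M)^(1/3) = 0.9 * (0.003/3)^(1/3) = 0.09

0.09 AU


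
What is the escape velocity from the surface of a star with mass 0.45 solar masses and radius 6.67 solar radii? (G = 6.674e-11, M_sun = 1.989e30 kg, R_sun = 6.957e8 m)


M = 0.45 * 1.989e30 kg = 8.9505e+29 kg; R = 6.67 * 6.957e8 m = 4.640319e+09 m. v_esc = sqrt(2GM/R) = sqrt(2 * 6.674e-11 * 8.9505e+29 / 4.640319e+09) = 160456.6899

160456.6899 m/s


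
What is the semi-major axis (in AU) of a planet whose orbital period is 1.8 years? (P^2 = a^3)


a = P^(2/3) = 1.8^(2/3) = 1.4797

1.4797 AU


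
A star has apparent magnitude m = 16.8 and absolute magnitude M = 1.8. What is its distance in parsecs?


d = 10^((m - M + 5)/5) = 10^((16.8 - 1.8 + 5)/5) = 10000.0

10000.0 pc


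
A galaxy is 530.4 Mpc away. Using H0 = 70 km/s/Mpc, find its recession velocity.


v = H0 * d = 70 * 530.4 = 37128.0

37128.0 km/s


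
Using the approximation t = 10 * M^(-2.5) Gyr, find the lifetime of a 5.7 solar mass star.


t = 10 * M^(-2.5) = 10 * 5.7^(-2.5) = 0.1289

0.1289 Gyr


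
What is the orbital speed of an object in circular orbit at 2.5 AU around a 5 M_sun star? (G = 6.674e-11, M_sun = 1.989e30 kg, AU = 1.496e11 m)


v = sqrt(GM/r) = sqrt(6.674e-11 * 9.945e+30 / 3.740e+11) = 42126.9186

42126.9186 m/s


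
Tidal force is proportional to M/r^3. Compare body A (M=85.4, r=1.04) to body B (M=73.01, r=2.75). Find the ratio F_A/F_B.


Ratio = (M1/r1^3) / (M2/r2^3) = (85.4/1.04^3) / (73.01/2.75^3) = 21.6259

21.6259


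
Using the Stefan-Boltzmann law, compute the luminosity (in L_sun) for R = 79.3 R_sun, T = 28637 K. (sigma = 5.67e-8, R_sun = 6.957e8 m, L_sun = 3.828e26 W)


R = 79.3 * 6.957e8 m = 5.516901e+10 m. L = 4*pi*R^2*sigma*T^4 = 4*pi*(5.516901e+10)^2 * 5.67e-8 * 28637^4 = 1.458456171e+33 W. L/L_sun = 1.458456171e+33 / 3.828e26 = 3.810e+06

3.810e+06 L_sun


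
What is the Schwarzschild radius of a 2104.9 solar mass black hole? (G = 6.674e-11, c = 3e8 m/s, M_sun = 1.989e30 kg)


M = 2104.9 * 1.989e30 kg = 4.1866461e+33 kg. rs = 2GM/c^2 = 2 * 6.674e-11 * 4.1866461e+33 / (3e8)^2 = 6.209e+06

6.209e+06 m


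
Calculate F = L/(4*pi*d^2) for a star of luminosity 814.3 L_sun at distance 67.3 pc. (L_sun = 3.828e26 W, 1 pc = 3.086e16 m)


F = L / (4*pi*d^2) = 3.117e+29 / (4*pi*(2.077e+18)^2) = 5.751e-09

5.751e-09 W/m^2


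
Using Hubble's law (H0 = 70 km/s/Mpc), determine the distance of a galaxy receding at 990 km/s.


d = v / H0 = 990 / 70 = 14.1429

14.1429 Mpc


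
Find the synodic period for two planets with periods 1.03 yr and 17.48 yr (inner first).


1/P_syn = |1/P1 - 1/P2| = |1/1.03 - 1/17.48| => P_syn = 1.0945

1.0945 years


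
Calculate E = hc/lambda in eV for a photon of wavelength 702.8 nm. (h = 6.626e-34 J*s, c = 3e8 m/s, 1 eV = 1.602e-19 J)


E = hc/lambda = 6.626e-34 * 3e8 / 7.028e-07 = 2.828e-19 J = 1.7655 eV

1.7655 eV


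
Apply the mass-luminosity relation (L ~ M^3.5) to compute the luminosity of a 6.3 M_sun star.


L/L_sun = (M/M_sun)^3.5 = 6.3^3.5 = 627.613

627.613 L_sun


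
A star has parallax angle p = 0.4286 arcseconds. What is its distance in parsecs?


d = 1/p = 1/0.4286 = 2.3332

2.3332 pc


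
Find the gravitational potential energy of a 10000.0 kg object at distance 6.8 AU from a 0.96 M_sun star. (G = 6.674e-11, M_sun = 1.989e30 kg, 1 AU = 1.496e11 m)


M = 0.96 * 1.989e30 kg = 1.90944e+30 kg; r = 6.8 AU * 1.496e11 m/AU = 1.01728e+12 m. U = -GM*m/r = -(6.674e-11 * 1.90944e+30 * 10000.0) / 1.01728e+12 = -1.253e+12

-1.253e+12 J


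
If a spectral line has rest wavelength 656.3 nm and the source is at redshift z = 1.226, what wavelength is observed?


lam_obs = lam_emit * (1 + z) = 656.3 * (1 + 1.226) = 1460.9238

1460.9238 nm


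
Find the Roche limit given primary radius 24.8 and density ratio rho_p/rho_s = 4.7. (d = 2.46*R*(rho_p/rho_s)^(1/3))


d_Roche = 2.46 * 24.8 * 4.7^(1/3) = 102.1926

102.1926


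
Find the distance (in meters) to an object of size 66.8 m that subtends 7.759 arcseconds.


D = size / theta_rad, theta_rad = 7.759 * pi/(180*3600) = 3.762e-05, D = 1.776e+06

1.776e+06 m


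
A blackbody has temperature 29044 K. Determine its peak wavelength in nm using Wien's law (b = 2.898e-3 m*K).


lam_max = b / T = 2.898e-3 / 29044 = 9.978e-08 m = 99.7796 nm

99.7796 nm


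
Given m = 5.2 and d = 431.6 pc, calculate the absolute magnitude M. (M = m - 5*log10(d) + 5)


M = m - 5*log10(d) + 5 = 5.2 - 5*log10(431.6) + 5 = -2.9754

-2.9754


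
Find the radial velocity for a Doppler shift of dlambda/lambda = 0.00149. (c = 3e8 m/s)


v = (dlambda/lambda) * c = 0.00149 * 3e8 = 447000.0

447000.0 m/s


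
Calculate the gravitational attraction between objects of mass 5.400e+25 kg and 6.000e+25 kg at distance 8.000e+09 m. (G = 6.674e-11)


F = G*m1*m2/r^2 = 6.674e-11 * 5.400e+25 * 6.000e+25 / (8.000e+09)^2 = 6.674e-11 * 3.240e+51 / 6.400e+19 = 3.379e+21

3.379e+21 N


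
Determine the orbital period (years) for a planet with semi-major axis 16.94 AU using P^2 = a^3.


P = a^(3/2) = 16.94^1.5 = 69.722

69.722 years


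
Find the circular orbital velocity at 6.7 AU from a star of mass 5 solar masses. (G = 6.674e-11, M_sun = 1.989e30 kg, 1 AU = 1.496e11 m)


v = sqrt(GM/r) = sqrt(6.674e-11 * 9.945e+30 / 1.002e+12) = 25733.1112

25733.1112 m/s


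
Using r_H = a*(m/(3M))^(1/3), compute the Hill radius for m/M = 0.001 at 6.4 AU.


r_H = a * (m/3M)^(1/3) = 6.4 * (0.001/3)^(1/3) = 0.4438

0.4438 AU


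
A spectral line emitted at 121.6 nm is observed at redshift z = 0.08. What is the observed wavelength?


lam_obs = lam_emit * (1 + z) = 121.6 * (1 + 0.08) = 131.328

131.328 nm


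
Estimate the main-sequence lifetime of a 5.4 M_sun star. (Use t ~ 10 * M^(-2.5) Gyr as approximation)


t = 10 * M^(-2.5) = 10 * 5.4^(-2.5) = 0.1476

0.1476 Gyr


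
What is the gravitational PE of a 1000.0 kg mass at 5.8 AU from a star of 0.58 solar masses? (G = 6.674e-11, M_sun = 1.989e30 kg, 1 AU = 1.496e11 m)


M = 0.58 * 1.989e30 kg = 1.15362e+30 kg; r = 5.8 AU * 1.496e11 m/AU = 8.6768e+11 m. U = -GM*m/r = -(6.674e-11 * 1.15362e+30 * 1000.0) / 8.6768e+11 = -8.873e+10

-8.873e+10 J


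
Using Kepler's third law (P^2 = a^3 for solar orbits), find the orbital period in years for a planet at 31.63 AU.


P = a^(3/2) = 31.63^1.5 = 177.8889

177.8889 years


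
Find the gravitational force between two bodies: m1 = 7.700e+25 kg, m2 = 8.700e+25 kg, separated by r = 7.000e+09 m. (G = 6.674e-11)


F = G*m1*m2/r^2 = 6.674e-11 * 7.700e+25 * 8.700e+25 / (7.000e+09)^2 = 6.674e-11 * 6.699e+51 / 4.900e+19 = 9.124e+21

9.124e+21 N


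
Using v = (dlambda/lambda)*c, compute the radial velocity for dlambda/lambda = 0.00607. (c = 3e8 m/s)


v = (dlambda/lambda) * c = 0.00607 * 3e8 = 1.821e+06

1.821e+06 m/s


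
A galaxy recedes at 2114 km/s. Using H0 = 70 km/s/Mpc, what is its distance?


d = v / H0 = 2114 / 70 = 30.2

30.2 Mpc


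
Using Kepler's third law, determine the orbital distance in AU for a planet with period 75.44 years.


a = P^(2/3) = 75.44^(2/3) = 17.854

17.854 AU


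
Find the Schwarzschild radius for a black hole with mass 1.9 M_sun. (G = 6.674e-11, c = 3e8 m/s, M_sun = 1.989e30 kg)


M = 1.9 * 1.989e30 kg = 3.7791e+30 kg. rs = 2GM/c^2 = 2 * 6.674e-11 * 3.7791e+30 / (3e8)^2 = 5604.8252

5604.8252 m


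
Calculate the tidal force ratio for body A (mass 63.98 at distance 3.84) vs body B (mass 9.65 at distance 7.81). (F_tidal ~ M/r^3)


Ratio = (M1/r1^3) / (M2/r2^3) = (63.98/3.84^3) / (9.65/7.81^3) = 55.7797

55.7797


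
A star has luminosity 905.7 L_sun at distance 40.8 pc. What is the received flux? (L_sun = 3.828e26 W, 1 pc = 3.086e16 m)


F = L / (4*pi*d^2) = 3.467e+29 / (4*pi*(1.259e+18)^2) = 1.740e-08

1.740e-08 W/m^2


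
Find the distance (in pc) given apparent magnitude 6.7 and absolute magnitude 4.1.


d = 10^((m - M + 5)/5) = 10^((6.7 - 4.1 + 5)/5) = 33.1131

33.1131 pc


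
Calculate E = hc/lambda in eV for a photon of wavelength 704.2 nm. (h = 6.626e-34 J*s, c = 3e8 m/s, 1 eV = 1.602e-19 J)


E = hc/lambda = 6.626e-34 * 3e8 / 7.042e-07 = 2.823e-19 J = 1.762 eV

1.762 eV


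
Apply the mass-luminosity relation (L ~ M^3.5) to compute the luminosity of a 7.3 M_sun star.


L/L_sun = (M/M_sun)^3.5 = 7.3^3.5 = 1051.0661

1051.0661 L_sun


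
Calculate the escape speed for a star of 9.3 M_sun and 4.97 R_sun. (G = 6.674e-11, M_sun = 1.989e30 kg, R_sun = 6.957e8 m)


M = 9.3 * 1.989e30 kg = 1.84977e+31 kg; R = 4.97 * 6.957e8 m = 3.457629e+09 m. v_esc = sqrt(2GM/R) = sqrt(2 * 6.674e-11 * 1.84977e+31 / 3.457629e+09) = 845040.9768

845040.9768 m/s


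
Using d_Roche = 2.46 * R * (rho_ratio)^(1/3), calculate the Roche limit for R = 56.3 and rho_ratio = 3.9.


d_Roche = 2.46 * 56.3 * 3.9^(1/3) = 218.0043

218.0043


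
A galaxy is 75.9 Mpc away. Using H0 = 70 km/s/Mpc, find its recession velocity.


v = H0 * d = 70 * 75.9 = 5313.0

5313.0 km/s


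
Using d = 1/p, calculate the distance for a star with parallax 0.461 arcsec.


d = 1/p = 1/0.461 = 2.1692

2.1692 pc


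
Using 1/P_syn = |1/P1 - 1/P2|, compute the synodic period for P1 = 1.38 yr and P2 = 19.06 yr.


1/P_syn = |1/P1 - 1/P2| = |1/1.38 - 1/19.06| => P_syn = 1.4877

1.4877 years


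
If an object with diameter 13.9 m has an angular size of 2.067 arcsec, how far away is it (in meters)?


D = size / theta_rad, theta_rad = 2.067 * pi/(180*3600) = 1.002e-05, D = 1.387e+06

1.387e+06 m


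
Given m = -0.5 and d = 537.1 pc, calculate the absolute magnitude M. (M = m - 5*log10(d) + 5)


M = m - 5*log10(d) + 5 = -0.5 - 5*log10(537.1) + 5 = -9.1503

-9.1503


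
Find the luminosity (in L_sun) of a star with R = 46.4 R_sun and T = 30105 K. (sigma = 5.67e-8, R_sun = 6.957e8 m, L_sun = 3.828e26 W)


R = 46.4 * 6.957e8 m = 3.228048e+10 m. L = 4*pi*R^2*sigma*T^4 = 4*pi*(3.228048e+10)^2 * 5.67e-8 * 30105^4 = 6.098561629e+32 W. L/L_sun = 6.098561629e+32 / 3.828e26 = 1.593e+06

1.593e+06 L_sun
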